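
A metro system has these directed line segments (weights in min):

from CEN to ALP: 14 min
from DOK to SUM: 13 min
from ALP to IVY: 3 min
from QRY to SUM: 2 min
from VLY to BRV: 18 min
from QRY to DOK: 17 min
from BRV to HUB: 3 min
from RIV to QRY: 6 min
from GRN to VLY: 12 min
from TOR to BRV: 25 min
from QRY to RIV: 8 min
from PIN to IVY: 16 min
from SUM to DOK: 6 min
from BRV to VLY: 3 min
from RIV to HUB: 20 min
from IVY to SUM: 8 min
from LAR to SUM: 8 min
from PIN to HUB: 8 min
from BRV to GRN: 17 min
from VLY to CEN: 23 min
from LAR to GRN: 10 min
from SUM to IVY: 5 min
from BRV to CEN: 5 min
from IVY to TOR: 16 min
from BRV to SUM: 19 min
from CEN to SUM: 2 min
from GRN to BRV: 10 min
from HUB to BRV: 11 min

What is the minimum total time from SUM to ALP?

Enumerating some paths:
SUM - IVY - TOR - BRV - VLY - CEN - ALP: 5+16+25+3+23+14 = 86
SUM - IVY - TOR - BRV - CEN - ALP: 5+16+25+5+14 = 65
SUM - IVY - TOR - BRV - GRN - VLY - CEN - ALP: 5+16+25+17+12+23+14 = 112
Cheapest is SUM - IVY - TOR - BRV - CEN - ALP at 65 min.

65 min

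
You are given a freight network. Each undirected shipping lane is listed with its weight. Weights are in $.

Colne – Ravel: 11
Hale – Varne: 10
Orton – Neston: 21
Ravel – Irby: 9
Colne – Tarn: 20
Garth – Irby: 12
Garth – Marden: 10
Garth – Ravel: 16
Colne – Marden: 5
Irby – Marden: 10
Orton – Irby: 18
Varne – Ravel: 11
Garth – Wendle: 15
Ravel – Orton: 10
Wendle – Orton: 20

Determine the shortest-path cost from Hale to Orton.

Candidate routes:
Hale - Varne - Ravel - Irby - Orton: 10+11+9+18 = 48
Hale - Varne - Ravel - Orton: 10+11+10 = 31
Cheapest is Hale - Varne - Ravel - Orton at $31.

$31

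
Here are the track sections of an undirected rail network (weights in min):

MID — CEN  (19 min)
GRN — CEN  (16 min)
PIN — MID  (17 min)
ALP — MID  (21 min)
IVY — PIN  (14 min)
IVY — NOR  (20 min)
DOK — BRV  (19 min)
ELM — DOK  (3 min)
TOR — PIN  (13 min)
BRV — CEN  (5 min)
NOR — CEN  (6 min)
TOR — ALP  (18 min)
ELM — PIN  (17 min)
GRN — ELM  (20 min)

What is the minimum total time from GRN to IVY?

Compare a few routes:
GRN - ELM - PIN - IVY: 20+17+14 = 51
GRN - CEN - MID - PIN - IVY: 16+19+17+14 = 66
GRN - CEN - NOR - IVY: 16+6+20 = 42
GRN - ELM - DOK - BRV - CEN - NOR - IVY: 20+3+19+5+6+20 = 73
Cheapest is GRN - CEN - NOR - IVY at 42 min.

42 min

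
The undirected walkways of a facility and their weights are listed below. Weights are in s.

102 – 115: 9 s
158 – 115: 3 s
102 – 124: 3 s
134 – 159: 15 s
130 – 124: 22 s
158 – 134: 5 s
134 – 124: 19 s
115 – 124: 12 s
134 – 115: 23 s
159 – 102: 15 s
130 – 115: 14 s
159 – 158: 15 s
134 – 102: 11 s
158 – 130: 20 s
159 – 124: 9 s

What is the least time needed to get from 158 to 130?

Settle nodes by increasing distance from 158:
158: 0
115: 3  (via 158)
134: 5  (via 158)
102: 12  (via 115)
159: 15  (via 158)
124: 15  (via 115)
130: 17  (via 115)
Shortest route: 158 → 115 → 130 = 17 s.

17 s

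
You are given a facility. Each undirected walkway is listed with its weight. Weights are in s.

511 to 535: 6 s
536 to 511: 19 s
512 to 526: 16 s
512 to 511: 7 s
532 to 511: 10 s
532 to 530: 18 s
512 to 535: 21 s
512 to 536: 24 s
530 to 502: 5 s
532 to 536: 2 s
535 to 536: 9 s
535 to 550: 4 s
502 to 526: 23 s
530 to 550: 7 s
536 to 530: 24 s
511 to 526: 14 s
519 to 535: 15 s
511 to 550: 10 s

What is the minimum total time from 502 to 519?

Enumerating some paths:
502 → 530 → 550 → 535 → 519: 5+7+4+15 = 31
502 → 530 → 550 → 511 → 535 → 519: 5+7+10+6+15 = 43
Cheapest is 502 → 530 → 550 → 535 → 519 at 31 s.

31 s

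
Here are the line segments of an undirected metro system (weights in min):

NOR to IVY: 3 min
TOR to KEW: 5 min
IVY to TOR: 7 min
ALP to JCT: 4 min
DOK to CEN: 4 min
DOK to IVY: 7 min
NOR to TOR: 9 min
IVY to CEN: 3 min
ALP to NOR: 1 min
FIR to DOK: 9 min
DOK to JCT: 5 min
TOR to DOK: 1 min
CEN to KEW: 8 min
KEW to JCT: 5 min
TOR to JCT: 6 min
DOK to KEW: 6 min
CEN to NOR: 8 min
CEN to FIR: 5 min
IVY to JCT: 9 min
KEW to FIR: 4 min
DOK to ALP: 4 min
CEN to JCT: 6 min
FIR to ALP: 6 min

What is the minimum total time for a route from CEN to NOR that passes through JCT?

11 min

Shortest CEN→JCT: CEN–JCT = 6
Shortest JCT→NOR: JCT–ALP–NOR = 5
Total via JCT: 6 + 5 = 11 min.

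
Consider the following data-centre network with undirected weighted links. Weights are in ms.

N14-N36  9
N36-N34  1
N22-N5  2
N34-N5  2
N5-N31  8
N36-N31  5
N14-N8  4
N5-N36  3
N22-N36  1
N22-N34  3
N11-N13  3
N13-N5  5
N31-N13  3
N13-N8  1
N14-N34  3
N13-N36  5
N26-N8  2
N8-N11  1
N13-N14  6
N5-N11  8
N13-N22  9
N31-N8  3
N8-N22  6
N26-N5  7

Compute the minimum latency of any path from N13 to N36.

5 ms

Running Dijkstra from N13:
N13: 0
N8: 1  (via N13)
N11: 2  (via N8)
N26: 3  (via N8)
N31: 3  (via N13)
N5: 5  (via N13)
N14: 5  (via N8)
N36: 5  (via N13)
Shortest route: N13 → N36 = 5 ms.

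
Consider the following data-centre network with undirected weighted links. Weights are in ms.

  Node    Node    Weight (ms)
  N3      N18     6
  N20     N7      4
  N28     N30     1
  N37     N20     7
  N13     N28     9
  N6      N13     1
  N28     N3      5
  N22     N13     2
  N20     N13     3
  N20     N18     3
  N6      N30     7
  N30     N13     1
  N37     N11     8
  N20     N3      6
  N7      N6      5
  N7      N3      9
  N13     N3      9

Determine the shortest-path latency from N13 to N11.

18 ms

Compare a few routes:
N13–N20–N37–N11: 3+7+8 = 18
N13–N6–N7–N20–N37–N11: 1+5+4+7+8 = 25
N13–N30–N28–N3–N20–N37–N11: 1+1+5+6+7+8 = 28
N13–N3–N20–N37–N11: 9+6+7+8 = 30
The minimum is 18 ms via N13–N20–N37–N11.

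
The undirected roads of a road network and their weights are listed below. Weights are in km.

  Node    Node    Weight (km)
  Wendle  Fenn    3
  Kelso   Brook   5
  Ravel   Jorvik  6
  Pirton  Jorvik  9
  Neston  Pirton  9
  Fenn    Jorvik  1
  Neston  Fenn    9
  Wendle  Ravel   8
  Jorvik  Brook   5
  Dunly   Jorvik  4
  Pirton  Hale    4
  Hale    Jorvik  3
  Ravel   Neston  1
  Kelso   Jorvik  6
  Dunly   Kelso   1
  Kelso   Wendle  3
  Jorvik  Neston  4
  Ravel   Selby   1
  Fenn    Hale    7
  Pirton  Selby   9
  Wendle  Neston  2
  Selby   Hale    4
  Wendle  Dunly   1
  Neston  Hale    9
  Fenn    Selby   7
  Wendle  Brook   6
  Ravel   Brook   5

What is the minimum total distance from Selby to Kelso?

6 km

Settle nodes by increasing distance from Selby:
Selby: 0
Ravel: 1  (via Selby)
Neston: 2  (via Ravel)
Hale: 4  (via Selby)
Wendle: 4  (via Neston)
Dunly: 5  (via Wendle)
Jorvik: 6  (via Neston)
Kelso: 6  (via Dunly)
Shortest route: Selby → Ravel → Neston → Wendle → Dunly → Kelso = 6 km.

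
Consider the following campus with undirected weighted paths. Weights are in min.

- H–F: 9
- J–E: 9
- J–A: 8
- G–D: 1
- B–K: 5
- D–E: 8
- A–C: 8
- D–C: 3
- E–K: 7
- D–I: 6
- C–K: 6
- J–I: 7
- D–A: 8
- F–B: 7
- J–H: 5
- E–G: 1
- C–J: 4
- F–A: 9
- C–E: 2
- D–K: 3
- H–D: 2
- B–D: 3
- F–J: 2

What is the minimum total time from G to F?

Enumerating some paths:
G–E–C–J–F: 1+2+4+2 = 9
G–D–C–J–F: 1+3+4+2 = 10
Cheapest is G–E–C–J–F at 9 min.

9 min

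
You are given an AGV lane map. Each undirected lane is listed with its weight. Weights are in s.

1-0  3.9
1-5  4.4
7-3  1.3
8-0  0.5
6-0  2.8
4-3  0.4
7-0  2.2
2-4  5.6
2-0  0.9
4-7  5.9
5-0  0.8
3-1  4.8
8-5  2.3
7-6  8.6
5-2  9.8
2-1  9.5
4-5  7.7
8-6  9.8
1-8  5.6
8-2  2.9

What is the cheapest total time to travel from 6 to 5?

Candidate routes:
6 - 0 - 2 - 8 - 5: 2.8+0.9+2.9+2.3 = 8.9
6 - 0 - 8 - 5: 2.8+0.5+2.3 = 5.6
6 - 0 - 5: 2.8+0.8 = 3.6
Cheapest is 6 - 0 - 5 at 3.6 s.

3.6 s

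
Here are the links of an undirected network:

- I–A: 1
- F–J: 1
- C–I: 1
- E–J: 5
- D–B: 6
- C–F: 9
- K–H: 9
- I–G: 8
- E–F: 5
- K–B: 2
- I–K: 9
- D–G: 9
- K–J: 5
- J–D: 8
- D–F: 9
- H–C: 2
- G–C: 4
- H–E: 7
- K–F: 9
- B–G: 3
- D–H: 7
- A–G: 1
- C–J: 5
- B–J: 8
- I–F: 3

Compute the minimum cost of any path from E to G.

10

Compare a few routes:
E → F → I → A → G: 5+3+1+1 = 10
E → J → F → I → A → G: 5+1+3+1+1 = 11
Cheapest is E → F → I → A → G at 10.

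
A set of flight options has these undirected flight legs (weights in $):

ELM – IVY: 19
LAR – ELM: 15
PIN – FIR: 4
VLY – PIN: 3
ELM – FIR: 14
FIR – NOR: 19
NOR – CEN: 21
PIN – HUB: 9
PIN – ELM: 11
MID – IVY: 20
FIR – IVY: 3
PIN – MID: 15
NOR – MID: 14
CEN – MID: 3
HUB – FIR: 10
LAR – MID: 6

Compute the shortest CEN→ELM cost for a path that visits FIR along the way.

$36

Best CEN to FIR: CEN → MID → PIN → FIR costing 22
Best FIR to ELM: FIR → ELM costing 14
Total via FIR: 22 + 14 = $36.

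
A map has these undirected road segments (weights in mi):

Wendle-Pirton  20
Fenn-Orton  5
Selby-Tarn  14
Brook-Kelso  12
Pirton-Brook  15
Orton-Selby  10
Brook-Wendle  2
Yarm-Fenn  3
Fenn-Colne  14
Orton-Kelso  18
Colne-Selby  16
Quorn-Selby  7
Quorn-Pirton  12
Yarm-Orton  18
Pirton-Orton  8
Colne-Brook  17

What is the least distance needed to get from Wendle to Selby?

Settle nodes by increasing distance from Wendle:
Wendle: 0
Brook: 2  (via Wendle)
Kelso: 14  (via Brook)
Pirton: 17  (via Brook)
Colne: 19  (via Brook)
Orton: 25  (via Pirton)
Quorn: 29  (via Pirton)
Fenn: 30  (via Orton)
Yarm: 33  (via Fenn)
Selby: 35  (via Colne)
Shortest route: Wendle → Brook → Colne → Selby = 35 mi.

35 mi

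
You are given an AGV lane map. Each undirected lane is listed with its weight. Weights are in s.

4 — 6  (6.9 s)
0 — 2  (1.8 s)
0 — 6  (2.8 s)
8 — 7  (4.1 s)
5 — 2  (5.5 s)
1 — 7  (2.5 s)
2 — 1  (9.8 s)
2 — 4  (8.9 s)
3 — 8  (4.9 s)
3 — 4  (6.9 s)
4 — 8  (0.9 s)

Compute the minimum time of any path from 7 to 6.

Candidate routes:
7 - 8 - 4 - 6: 4.1+0.9+6.9 = 11.9
7 - 1 - 2 - 0 - 6: 2.5+9.8+1.8+2.8 = 16.9
Cheapest is 7 - 8 - 4 - 6 at 11.9 s.

11.9 s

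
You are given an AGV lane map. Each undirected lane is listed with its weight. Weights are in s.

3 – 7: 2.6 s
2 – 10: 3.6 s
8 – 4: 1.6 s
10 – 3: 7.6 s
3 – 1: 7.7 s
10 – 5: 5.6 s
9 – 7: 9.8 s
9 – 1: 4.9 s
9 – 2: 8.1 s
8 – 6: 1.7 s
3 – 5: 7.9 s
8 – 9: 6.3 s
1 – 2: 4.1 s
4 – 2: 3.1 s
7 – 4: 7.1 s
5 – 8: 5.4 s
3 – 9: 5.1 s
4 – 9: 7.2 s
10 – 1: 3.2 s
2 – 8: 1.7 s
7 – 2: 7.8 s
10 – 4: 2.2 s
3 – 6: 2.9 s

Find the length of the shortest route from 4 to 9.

Candidate routes:
4 → 10 → 1 → 9: 2.2+3.2+4.9 = 10.3
4 → 9: 7.2 = 7.2
4 → 8 → 9: 1.6+6.3 = 7.9
Cheapest is 4 → 9 at 7.2 s.

7.2 s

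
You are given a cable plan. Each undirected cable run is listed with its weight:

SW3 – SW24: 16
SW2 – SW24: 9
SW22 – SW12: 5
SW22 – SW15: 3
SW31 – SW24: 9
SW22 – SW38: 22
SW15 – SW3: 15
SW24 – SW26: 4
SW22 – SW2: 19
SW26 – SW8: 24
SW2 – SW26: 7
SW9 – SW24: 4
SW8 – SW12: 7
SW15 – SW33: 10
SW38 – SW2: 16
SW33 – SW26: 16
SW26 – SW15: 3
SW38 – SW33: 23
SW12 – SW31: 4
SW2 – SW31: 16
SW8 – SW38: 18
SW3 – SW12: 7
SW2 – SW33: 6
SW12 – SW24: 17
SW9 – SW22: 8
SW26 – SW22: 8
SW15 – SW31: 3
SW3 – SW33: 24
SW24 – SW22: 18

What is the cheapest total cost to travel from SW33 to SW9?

Settle nodes by increasing distance from SW33:
SW33: 0
SW2: 6  (via SW33)
SW15: 10  (via SW33)
SW26: 13  (via SW2)
SW22: 13  (via SW15)
SW31: 13  (via SW15)
SW24: 15  (via SW2)
SW12: 17  (via SW31)
SW9: 19  (via SW24)
Shortest route: SW33 → SW2 → SW24 → SW9 = 19.

19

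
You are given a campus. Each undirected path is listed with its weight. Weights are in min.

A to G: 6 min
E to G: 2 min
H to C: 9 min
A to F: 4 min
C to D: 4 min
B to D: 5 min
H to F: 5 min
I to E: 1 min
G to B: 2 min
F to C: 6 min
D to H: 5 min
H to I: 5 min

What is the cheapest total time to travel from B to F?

Enumerating some paths:
B → G → E → I → H → F: 2+2+1+5+5 = 15
B → G → A → F: 2+6+4 = 12
Cheapest is B → G → A → F at 12 min.

12 min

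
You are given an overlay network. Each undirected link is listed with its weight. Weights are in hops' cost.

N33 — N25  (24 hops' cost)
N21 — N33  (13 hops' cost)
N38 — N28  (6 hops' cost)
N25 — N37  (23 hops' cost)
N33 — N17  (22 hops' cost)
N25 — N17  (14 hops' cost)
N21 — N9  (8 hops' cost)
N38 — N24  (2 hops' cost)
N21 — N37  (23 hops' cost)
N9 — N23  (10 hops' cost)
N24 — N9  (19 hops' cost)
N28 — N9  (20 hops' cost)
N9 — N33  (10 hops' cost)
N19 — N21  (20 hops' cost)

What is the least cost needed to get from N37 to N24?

Running Dijkstra from N37:
N37: 0
N21: 23  (via N37)
N25: 23  (via N37)
N9: 31  (via N21)
N33: 36  (via N21)
N17: 37  (via N25)
N23: 41  (via N9)
N19: 43  (via N21)
N24: 50  (via N9)
Shortest route: N37 → N21 → N9 → N24 = 50 hops' cost.

50 hops' cost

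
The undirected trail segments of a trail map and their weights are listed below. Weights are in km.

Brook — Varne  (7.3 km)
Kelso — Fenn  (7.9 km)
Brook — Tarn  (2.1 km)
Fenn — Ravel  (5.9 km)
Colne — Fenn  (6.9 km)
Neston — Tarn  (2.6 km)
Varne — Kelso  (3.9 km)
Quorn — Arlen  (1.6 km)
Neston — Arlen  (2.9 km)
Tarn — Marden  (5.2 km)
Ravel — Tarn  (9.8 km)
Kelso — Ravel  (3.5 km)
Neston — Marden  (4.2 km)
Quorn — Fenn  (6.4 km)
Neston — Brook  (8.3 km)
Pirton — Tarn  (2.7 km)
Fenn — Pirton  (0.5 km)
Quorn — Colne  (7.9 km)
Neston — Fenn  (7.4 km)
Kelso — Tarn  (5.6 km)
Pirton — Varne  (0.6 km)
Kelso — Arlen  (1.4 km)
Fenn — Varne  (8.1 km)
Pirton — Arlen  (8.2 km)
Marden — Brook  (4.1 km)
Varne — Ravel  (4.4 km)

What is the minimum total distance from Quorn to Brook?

Running Dijkstra from Quorn:
Quorn: 0
Arlen: 1.6  (via Quorn)
Kelso: 3  (via Arlen)
Neston: 4.5  (via Arlen)
Fenn: 6.4  (via Quorn)
Ravel: 6.5  (via Kelso)
Varne: 6.9  (via Kelso)
Pirton: 6.9  (via Fenn)
Tarn: 7.1  (via Neston)
Colne: 7.9  (via Quorn)
Marden: 8.7  (via Neston)
Brook: 9.2  (via Tarn)
Shortest route: Quorn–Arlen–Neston–Tarn–Brook = 9.2 km.

9.2 km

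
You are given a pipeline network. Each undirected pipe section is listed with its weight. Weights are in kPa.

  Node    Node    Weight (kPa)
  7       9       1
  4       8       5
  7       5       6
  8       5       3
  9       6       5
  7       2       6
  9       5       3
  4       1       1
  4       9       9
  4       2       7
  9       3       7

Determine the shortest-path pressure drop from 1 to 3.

Candidate routes:
1 - 4 - 2 - 7 - 9 - 3: 1+7+6+1+7 = 22
1 - 4 - 9 - 3: 1+9+7 = 17
1 - 4 - 8 - 5 - 9 - 3: 1+5+3+3+7 = 19
1 - 4 - 8 - 5 - 7 - 9 - 3: 1+5+3+6+1+7 = 23
Cheapest is 1 - 4 - 9 - 3 at 17 kPa.

17 kPa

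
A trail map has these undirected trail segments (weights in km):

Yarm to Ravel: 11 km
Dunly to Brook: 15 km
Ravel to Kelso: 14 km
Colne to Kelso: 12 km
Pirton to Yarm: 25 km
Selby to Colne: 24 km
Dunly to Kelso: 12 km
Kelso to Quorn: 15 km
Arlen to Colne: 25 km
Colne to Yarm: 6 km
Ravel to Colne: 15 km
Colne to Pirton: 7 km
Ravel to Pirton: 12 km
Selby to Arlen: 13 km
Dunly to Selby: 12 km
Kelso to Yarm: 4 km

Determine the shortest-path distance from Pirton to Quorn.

Shortest distances from Pirton:
Pirton: 0
Colne: 7  (via Pirton)
Ravel: 12  (via Pirton)
Yarm: 13  (via Colne)
Kelso: 17  (via Yarm)
Dunly: 29  (via Kelso)
Selby: 31  (via Colne)
Quorn: 32  (via Kelso)
Shortest route: Pirton → Colne → Yarm → Kelso → Quorn = 32 km.

32 km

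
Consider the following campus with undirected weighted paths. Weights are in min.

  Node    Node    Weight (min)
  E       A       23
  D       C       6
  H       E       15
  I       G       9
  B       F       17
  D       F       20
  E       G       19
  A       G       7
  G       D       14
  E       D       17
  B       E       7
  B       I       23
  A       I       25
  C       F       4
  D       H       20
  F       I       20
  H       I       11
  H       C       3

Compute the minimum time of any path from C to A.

27 min

Shortest distances from C:
C: 0
H: 3  (via C)
F: 4  (via C)
D: 6  (via C)
I: 14  (via H)
E: 18  (via H)
G: 20  (via D)
B: 21  (via F)
A: 27  (via G)
Shortest route: C–D–G–A = 27 min.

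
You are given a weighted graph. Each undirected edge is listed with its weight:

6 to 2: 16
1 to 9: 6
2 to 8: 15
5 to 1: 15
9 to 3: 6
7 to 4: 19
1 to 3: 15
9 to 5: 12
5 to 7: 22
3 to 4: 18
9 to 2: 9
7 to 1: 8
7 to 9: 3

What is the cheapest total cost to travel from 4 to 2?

31

Running Dijkstra from 4:
4: 0
3: 18  (via 4)
7: 19  (via 4)
9: 22  (via 7)
1: 27  (via 7)
2: 31  (via 9)
Shortest route: 4–7–9–2 = 31.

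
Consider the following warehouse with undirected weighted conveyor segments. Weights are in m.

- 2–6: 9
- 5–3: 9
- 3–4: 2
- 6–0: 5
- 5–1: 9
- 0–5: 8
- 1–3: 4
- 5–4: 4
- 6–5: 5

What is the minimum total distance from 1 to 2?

23 m

Shortest distances from 1:
1: 0
3: 4  (via 1)
4: 6  (via 3)
5: 9  (via 1)
6: 14  (via 5)
0: 17  (via 5)
2: 23  (via 6)
Shortest route: 1–5–6–2 = 23 m.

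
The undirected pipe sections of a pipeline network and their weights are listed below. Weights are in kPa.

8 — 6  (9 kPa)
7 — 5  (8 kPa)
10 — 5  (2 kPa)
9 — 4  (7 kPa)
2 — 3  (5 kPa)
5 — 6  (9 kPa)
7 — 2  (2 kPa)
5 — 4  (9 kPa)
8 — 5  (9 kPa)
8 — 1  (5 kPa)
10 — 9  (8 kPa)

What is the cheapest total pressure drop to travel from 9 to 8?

19 kPa

Compare a few routes:
9 - 4 - 5 - 8: 7+9+9 = 25
9 - 10 - 5 - 8: 8+2+9 = 19
Cheapest is 9 - 10 - 5 - 8 at 19 kPa.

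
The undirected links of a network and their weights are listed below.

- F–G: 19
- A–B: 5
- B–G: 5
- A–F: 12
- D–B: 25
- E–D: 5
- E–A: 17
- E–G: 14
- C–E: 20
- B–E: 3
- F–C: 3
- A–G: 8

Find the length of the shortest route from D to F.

Enumerating some paths:
D → E → C → F: 5+20+3 = 28
D → E → B → A → F: 5+3+5+12 = 25
D → E → B → G → F: 5+3+5+19 = 32
D → E → B → G → A → F: 5+3+5+8+12 = 33
The minimum is 25 via D → E → B → A → F.

25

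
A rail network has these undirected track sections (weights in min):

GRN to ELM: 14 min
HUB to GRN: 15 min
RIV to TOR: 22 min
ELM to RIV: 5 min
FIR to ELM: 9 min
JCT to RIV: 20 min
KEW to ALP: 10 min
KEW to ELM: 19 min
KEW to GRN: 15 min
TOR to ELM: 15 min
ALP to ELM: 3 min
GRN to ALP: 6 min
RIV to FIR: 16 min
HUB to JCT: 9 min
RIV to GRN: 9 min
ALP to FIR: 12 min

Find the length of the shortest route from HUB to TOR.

39 min

Candidate routes:
HUB - GRN - ELM - TOR: 15+14+15 = 44
HUB - GRN - ALP - ELM - TOR: 15+6+3+15 = 39
HUB - GRN - RIV - ELM - TOR: 15+9+5+15 = 44
The minimum is 39 min via HUB - GRN - ALP - ELM - TOR.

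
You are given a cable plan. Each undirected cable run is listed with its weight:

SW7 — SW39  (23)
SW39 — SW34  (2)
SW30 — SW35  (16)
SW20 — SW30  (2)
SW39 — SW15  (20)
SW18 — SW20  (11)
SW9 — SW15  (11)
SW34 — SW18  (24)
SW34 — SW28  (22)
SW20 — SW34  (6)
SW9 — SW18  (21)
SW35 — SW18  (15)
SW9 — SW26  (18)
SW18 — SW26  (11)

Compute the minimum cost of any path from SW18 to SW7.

Candidate routes:
SW18 → SW35 → SW30 → SW20 → SW34 → SW39 → SW7: 15+16+2+6+2+23 = 64
SW18 → SW20 → SW34 → SW39 → SW7: 11+6+2+23 = 42
SW18 → SW34 → SW39 → SW7: 24+2+23 = 49
The minimum is 42 via SW18 → SW20 → SW34 → SW39 → SW7.

42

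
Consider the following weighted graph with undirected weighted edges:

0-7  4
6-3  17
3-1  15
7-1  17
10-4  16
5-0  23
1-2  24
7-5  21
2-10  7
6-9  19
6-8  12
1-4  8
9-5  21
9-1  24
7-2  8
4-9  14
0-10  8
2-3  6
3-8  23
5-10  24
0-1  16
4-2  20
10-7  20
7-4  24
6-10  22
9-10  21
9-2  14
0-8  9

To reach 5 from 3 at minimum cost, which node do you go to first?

2

Compare a few routes:
3–2–7–5: 6+8+21 = 35
3–2–10–5: 6+7+24 = 37
Cheapest is 3–2–7–5 at 35.
So from 3 the first move is to 2.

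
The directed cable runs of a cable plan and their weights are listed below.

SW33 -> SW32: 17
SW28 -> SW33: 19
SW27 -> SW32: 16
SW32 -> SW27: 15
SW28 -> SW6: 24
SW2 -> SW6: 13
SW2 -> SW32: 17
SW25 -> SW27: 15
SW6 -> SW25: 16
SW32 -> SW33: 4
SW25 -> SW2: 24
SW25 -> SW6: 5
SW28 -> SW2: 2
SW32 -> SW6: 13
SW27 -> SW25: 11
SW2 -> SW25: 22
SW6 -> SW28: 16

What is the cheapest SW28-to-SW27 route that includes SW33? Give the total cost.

51

Best SW28 to SW33: SW28 → SW33 costing 19
Shortest SW33→SW27: SW33 → SW32 → SW27 = 32
Total via SW33: 19 + 32 = 51.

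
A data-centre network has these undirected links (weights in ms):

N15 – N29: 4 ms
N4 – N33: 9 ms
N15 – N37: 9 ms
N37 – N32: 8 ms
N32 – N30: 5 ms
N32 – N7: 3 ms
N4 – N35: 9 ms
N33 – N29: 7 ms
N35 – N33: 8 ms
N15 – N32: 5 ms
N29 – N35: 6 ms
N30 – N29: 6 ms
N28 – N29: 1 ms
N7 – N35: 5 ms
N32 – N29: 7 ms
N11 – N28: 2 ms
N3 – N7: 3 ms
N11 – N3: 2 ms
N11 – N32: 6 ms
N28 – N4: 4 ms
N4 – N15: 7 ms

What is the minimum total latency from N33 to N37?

20 ms

Shortest distances from N33:
N33: 0
N29: 7  (via N33)
N28: 8  (via N29)
N35: 8  (via N33)
N4: 9  (via N33)
N11: 10  (via N28)
N15: 11  (via N29)
N3: 12  (via N11)
N7: 13  (via N35)
N30: 13  (via N29)
N32: 14  (via N29)
N37: 20  (via N15)
Shortest route: N33 → N29 → N15 → N37 = 20 ms.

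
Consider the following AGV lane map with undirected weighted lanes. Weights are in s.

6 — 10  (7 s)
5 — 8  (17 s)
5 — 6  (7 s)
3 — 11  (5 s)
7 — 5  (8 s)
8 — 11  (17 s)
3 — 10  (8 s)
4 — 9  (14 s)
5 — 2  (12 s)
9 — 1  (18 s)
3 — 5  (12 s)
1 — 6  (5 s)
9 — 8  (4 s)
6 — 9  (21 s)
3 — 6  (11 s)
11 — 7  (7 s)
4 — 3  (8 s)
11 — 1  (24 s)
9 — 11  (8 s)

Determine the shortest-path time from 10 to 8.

Settle nodes by increasing distance from 10:
10: 0
6: 7  (via 10)
3: 8  (via 10)
1: 12  (via 6)
11: 13  (via 3)
5: 14  (via 6)
4: 16  (via 3)
7: 20  (via 11)
9: 21  (via 11)
8: 25  (via 9)
Shortest route: 10–3–11–9–8 = 25 s.

25 s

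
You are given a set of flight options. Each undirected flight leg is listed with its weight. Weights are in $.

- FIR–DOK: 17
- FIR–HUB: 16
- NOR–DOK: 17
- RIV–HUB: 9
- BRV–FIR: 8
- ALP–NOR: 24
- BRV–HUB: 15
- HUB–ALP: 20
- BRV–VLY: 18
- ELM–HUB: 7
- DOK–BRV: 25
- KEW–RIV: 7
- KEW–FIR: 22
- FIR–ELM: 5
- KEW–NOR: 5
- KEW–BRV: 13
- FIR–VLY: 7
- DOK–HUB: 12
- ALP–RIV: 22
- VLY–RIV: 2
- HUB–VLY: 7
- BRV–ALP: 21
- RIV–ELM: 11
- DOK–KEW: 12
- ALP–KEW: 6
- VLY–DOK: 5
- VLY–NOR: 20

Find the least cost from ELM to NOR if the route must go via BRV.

$31

Shortest ELM→BRV: ELM → FIR → BRV = 13
Best BRV to NOR: BRV → KEW → NOR costing 18
Total via BRV: 13 + 18 = $31.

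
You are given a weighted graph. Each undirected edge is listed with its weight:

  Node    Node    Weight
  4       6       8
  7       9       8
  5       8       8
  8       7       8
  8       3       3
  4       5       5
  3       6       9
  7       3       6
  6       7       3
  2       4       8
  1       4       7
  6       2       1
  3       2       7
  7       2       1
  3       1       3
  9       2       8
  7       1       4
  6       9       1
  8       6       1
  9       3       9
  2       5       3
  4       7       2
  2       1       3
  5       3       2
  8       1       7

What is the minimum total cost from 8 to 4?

Shortest distances from 8:
8: 0
6: 1  (via 8)
2: 2  (via 6)
9: 2  (via 6)
3: 3  (via 8)
7: 3  (via 2)
1: 5  (via 2)
4: 5  (via 7)
Shortest route: 8 → 6 → 2 → 7 → 4 = 5.

5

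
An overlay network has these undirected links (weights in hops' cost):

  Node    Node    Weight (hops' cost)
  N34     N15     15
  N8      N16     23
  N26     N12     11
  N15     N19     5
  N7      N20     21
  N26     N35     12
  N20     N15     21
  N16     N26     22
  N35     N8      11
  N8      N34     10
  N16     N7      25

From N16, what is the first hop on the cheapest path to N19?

Enumerating some paths:
N16 - N8 - N34 - N15 - N19: 23+10+15+5 = 53
N16 - N7 - N20 - N15 - N19: 25+21+21+5 = 72
N16 - N26 - N35 - N8 - N34 - N15 - N19: 22+12+11+10+15+5 = 75
The minimum is 53 hops' cost via N16 - N8 - N34 - N15 - N19.
So from N16 the first move is to N8.

N8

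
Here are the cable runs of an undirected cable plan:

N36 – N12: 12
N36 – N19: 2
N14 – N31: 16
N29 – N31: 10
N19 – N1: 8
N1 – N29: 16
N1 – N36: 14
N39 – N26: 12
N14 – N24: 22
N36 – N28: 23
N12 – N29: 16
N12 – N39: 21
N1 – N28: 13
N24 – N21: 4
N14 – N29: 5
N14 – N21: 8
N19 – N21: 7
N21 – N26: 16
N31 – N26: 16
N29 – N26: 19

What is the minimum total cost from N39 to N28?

56

Candidate routes:
N39 - N26 - N29 - N1 - N28: 12+19+16+13 = 60
N39 - N26 - N21 - N19 - N36 - N28: 12+16+7+2+23 = 60
N39 - N12 - N36 - N28: 21+12+23 = 56
The minimum is 56 via N39 - N12 - N36 - N28.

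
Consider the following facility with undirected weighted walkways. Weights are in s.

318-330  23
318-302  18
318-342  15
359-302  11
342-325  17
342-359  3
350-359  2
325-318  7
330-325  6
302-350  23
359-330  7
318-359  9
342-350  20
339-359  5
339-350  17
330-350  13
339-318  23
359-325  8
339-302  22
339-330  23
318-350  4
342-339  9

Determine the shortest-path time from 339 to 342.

Candidate routes:
339 → 342: 9 = 9
339 → 359 → 342: 5+3 = 8
The minimum is 8 s via 339 → 359 → 342.

8 s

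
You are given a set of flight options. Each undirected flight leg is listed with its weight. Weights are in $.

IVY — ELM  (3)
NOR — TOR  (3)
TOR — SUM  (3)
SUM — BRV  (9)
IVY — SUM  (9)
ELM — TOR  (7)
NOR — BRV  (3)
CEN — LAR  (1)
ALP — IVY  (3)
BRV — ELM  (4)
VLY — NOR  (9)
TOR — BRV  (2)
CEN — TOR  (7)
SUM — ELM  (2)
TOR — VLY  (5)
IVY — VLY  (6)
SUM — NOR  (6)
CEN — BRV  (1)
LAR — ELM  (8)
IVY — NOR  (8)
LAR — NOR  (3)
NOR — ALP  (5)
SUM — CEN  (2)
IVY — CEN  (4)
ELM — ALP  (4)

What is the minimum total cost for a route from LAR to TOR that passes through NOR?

$6

Best LAR to NOR: LAR → NOR costing 3
Best NOR to TOR: NOR → TOR costing 3
Total via NOR: 3 + 3 = $6.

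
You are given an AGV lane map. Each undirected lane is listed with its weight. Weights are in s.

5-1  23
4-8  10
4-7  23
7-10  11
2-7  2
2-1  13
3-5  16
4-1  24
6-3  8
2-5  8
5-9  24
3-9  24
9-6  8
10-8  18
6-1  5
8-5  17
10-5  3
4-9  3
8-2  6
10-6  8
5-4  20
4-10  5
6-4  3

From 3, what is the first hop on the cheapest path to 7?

Enumerating some paths:
3–6–10–7: 8+8+11 = 27
3–6–4–10–7: 8+3+5+11 = 27
3–5–2–7: 16+8+2 = 26
The minimum is 26 s via 3–5–2–7.
So from 3 the first move is to 5.

5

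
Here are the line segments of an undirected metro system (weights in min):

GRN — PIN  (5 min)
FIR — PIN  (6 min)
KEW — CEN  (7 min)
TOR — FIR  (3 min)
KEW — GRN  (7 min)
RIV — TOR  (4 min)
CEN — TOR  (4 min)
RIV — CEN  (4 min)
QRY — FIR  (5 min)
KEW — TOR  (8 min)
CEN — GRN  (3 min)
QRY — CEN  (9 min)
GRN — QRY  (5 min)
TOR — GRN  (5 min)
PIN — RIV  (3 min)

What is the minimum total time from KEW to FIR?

11 min

Compare a few routes:
KEW - TOR - FIR: 8+3 = 11
KEW - CEN - TOR - FIR: 7+4+3 = 14
The minimum is 11 min via KEW - TOR - FIR.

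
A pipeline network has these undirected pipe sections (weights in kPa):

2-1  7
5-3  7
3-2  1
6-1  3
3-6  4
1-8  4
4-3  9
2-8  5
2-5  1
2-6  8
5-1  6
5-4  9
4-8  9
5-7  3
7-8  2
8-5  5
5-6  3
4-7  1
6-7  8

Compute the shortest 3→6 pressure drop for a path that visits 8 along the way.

13 kPa

Best 3 to 8: 3–2–8 costing 6
Best 8 to 6: 8–1–6 costing 7
Total via 8: 6 + 7 = 13 kPa.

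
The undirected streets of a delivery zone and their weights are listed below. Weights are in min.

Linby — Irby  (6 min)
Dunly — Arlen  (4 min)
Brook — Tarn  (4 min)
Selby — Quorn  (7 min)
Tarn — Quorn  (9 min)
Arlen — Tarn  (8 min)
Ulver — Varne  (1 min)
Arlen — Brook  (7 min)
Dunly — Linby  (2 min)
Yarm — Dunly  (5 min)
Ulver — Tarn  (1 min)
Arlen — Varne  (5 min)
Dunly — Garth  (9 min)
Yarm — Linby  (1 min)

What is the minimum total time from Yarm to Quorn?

23 min

Settle nodes by increasing distance from Yarm:
Yarm: 0
Linby: 1  (via Yarm)
Dunly: 3  (via Linby)
Irby: 7  (via Linby)
Arlen: 7  (via Dunly)
Garth: 12  (via Dunly)
Varne: 12  (via Arlen)
Ulver: 13  (via Varne)
Brook: 14  (via Arlen)
Tarn: 14  (via Ulver)
Quorn: 23  (via Tarn)
Shortest route: Yarm → Linby → Dunly → Arlen → Varne → Ulver → Tarn → Quorn = 23 min.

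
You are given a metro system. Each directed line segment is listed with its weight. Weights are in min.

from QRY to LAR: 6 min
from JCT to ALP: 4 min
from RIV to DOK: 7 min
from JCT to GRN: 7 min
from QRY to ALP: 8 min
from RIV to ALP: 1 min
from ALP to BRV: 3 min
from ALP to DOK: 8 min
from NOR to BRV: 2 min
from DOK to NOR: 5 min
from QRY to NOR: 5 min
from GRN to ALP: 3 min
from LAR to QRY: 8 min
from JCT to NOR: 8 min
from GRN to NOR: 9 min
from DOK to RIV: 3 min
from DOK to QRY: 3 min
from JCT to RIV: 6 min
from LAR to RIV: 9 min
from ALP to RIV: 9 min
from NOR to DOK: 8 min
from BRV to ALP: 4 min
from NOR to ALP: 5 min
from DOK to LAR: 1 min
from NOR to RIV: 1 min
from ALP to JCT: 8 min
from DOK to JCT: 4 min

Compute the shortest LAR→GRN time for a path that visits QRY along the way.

Shortest LAR→QRY: LAR → QRY = 8
Best QRY to GRN: QRY → NOR → RIV → ALP → JCT → GRN costing 22
Total via QRY: 8 + 22 = 30 min.

30 min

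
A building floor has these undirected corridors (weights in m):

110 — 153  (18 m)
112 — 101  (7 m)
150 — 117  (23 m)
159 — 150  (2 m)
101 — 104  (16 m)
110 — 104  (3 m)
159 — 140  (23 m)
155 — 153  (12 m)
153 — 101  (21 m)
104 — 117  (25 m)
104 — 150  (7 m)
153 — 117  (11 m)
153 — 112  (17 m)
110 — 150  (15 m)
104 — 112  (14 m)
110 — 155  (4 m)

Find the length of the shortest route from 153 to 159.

28 m

Running Dijkstra from 153:
153: 0
117: 11  (via 153)
155: 12  (via 153)
110: 16  (via 155)
112: 17  (via 153)
104: 19  (via 110)
101: 21  (via 153)
150: 26  (via 104)
159: 28  (via 150)
Shortest route: 153–155–110–104–150–159 = 28 m.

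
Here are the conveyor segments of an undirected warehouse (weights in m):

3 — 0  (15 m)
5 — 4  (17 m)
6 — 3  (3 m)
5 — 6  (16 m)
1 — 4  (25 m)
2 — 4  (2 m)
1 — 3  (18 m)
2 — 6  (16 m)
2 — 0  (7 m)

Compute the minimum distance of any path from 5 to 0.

Compare a few routes:
5 - 4 - 2 - 0: 17+2+7 = 26
5 - 6 - 3 - 0: 16+3+15 = 34
The minimum is 26 m via 5 - 4 - 2 - 0.

26 m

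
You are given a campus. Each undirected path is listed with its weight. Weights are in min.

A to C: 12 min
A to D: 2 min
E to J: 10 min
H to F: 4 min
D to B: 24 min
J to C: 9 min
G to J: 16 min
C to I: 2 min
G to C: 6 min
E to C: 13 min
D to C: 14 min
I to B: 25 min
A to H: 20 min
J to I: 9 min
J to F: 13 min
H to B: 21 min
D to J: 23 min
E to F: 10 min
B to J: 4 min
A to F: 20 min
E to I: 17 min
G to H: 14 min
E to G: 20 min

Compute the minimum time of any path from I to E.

15 min

Compare a few routes:
I → E: 17 = 17
I → C → E: 2+13 = 15
Cheapest is I → C → E at 15 min.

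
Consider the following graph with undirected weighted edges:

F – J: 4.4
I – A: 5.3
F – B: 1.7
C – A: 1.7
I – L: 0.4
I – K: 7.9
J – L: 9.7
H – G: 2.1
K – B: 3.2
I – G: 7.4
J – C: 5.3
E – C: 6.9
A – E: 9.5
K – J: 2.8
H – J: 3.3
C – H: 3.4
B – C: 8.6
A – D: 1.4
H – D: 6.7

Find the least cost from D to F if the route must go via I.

19.5

Best D to I: D → A → I costing 6.7
Shortest I→F: I → K → B → F = 12.8
Total via I: 6.7 + 12.8 = 19.5.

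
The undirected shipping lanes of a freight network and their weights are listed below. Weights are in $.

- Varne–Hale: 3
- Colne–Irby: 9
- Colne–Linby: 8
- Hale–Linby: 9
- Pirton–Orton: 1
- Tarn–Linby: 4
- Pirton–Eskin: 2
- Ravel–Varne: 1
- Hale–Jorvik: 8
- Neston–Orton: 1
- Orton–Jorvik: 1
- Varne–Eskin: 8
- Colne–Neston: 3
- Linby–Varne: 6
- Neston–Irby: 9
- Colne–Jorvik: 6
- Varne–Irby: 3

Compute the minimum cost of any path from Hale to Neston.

$10

Candidate routes:
Hale–Varne–Irby–Neston: 3+3+9 = 15
Hale–Jorvik–Orton–Neston: 8+1+1 = 10
The minimum is $10 via Hale–Jorvik–Orton–Neston.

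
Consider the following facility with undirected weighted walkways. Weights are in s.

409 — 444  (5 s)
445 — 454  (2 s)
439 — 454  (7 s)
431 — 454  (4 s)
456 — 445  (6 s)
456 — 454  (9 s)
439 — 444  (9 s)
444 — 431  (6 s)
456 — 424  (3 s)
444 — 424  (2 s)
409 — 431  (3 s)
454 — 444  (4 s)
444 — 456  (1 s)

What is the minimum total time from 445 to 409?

Shortest distances from 445:
445: 0
454: 2  (via 445)
444: 6  (via 454)
431: 6  (via 454)
456: 6  (via 445)
424: 8  (via 444)
439: 9  (via 454)
409: 9  (via 431)
Shortest route: 445–454–431–409 = 9 s.

9 s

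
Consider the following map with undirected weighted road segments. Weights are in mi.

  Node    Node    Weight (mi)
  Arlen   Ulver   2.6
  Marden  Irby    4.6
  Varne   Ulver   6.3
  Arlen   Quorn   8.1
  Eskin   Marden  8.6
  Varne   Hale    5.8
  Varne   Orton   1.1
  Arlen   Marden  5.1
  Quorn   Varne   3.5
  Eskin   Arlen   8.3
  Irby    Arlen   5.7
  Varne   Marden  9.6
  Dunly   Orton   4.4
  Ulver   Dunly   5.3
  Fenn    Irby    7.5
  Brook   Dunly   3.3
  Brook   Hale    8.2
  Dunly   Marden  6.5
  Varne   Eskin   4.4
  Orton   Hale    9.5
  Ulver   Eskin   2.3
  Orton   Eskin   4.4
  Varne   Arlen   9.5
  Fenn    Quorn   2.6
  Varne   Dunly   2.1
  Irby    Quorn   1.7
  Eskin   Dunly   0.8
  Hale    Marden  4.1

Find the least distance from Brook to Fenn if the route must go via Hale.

20.1 mi

Best Brook to Hale: Brook → Hale costing 8.2
Shortest Hale→Fenn: Hale → Varne → Quorn → Fenn = 11.9
Total via Hale: 8.2 + 11.9 = 20.1 mi.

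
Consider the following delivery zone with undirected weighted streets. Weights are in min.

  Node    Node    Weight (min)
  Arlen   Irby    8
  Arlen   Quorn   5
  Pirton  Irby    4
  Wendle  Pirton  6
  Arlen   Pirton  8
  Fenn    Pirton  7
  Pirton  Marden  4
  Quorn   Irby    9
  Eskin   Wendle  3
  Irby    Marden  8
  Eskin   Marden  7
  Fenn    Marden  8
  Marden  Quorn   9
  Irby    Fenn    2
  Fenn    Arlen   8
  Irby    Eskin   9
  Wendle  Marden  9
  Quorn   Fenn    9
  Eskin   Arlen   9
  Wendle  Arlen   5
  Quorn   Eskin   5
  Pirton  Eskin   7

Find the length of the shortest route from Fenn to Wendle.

12 min

Compare a few routes:
Fenn → Irby → Pirton → Wendle: 2+4+6 = 12
Fenn → Pirton → Wendle: 7+6 = 13
Cheapest is Fenn → Irby → Pirton → Wendle at 12 min.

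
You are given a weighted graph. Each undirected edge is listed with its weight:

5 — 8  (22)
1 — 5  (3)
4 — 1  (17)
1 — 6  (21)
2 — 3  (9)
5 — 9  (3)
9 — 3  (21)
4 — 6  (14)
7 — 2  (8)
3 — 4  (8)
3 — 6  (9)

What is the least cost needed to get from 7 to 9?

38

Enumerating some paths:
7–2–3–4–1–5–9: 8+9+8+17+3+3 = 48
7–2–3–9: 8+9+21 = 38
The minimum is 38 via 7–2–3–9.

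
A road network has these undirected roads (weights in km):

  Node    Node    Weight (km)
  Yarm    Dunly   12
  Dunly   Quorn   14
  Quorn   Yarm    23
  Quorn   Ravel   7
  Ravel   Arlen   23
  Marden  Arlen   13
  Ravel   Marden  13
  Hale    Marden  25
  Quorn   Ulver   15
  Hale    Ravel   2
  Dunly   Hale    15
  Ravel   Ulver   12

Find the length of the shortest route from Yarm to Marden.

42 km

Enumerating some paths:
Yarm → Quorn → Ravel → Marden: 23+7+13 = 43
Yarm → Dunly → Quorn → Ravel → Marden: 12+14+7+13 = 46
Yarm → Dunly → Hale → Ravel → Marden: 12+15+2+13 = 42
Yarm → Dunly → Hale → Marden: 12+15+25 = 52
The minimum is 42 km via Yarm → Dunly → Hale → Ravel → Marden.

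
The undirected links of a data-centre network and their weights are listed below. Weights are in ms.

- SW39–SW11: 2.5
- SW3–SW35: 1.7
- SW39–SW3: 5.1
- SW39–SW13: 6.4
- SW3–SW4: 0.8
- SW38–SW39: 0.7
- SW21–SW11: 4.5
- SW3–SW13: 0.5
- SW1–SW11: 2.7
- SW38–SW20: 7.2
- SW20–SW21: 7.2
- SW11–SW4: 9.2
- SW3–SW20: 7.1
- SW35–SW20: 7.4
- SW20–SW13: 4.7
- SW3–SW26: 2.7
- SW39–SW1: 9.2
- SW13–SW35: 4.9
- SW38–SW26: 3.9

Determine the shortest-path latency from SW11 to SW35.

9.3 ms

Enumerating some paths:
SW11 → SW39 → SW13 → SW3 → SW35: 2.5+6.4+0.5+1.7 = 11.1
SW11 → SW39 → SW3 → SW35: 2.5+5.1+1.7 = 9.3
SW11 → SW39 → SW38 → SW26 → SW3 → SW35: 2.5+0.7+3.9+2.7+1.7 = 11.5
Cheapest is SW11 → SW39 → SW3 → SW35 at 9.3 ms.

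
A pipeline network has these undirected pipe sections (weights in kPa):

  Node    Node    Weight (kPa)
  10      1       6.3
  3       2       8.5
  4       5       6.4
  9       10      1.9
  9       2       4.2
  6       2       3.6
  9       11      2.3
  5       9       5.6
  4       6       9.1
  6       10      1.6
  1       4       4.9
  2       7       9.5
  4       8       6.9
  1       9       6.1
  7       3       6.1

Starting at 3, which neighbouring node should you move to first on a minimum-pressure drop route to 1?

2

Candidate routes:
3–2–6–10–1: 8.5+3.6+1.6+6.3 = 20
3–2–9–1: 8.5+4.2+6.1 = 18.8
Cheapest is 3–2–9–1 at 18.8 kPa.
So from 3 the first move is to 2.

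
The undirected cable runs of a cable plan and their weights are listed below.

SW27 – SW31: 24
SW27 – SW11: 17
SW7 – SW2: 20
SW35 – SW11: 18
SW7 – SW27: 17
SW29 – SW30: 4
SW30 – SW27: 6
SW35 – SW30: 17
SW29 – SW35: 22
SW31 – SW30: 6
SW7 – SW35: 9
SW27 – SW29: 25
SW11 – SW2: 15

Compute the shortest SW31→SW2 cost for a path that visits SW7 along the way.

49

Best SW31 to SW7: SW31–SW30–SW27–SW7 costing 29
Shortest SW7→SW2: SW7–SW2 = 20
Total via SW7: 29 + 20 = 49.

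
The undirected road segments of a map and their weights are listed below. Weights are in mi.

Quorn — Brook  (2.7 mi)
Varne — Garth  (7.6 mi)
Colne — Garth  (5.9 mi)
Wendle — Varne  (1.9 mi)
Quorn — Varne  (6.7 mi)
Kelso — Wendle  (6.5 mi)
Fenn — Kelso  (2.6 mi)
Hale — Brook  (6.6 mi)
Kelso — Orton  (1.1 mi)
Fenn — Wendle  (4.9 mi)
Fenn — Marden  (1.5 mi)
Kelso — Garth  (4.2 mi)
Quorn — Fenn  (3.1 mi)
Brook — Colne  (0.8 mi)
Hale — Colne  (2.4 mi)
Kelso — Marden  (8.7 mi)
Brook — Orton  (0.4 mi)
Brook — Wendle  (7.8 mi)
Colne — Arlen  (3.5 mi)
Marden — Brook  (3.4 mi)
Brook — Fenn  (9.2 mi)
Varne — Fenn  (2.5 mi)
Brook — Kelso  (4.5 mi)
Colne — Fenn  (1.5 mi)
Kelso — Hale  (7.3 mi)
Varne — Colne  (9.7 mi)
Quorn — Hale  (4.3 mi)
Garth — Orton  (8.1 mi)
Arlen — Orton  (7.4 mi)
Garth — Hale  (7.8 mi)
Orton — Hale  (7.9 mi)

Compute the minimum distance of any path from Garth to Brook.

Running Dijkstra from Garth:
Garth: 0
Kelso: 4.2  (via Garth)
Orton: 5.3  (via Kelso)
Brook: 5.7  (via Orton)
Shortest route: Garth → Kelso → Orton → Brook = 5.7 mi.

5.7 mi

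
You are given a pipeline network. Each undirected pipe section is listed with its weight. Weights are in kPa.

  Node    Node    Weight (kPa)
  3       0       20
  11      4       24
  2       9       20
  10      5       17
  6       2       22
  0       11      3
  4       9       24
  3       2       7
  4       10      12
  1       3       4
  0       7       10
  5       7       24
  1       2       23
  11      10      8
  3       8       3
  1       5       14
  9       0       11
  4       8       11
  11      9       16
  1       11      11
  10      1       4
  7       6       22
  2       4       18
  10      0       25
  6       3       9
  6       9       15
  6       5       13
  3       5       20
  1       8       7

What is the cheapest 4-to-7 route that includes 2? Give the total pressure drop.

Best 4 to 2: 4–2 costing 18
Best 2 to 7: 2–3–1–11–0–7 costing 35
Total via 2: 18 + 35 = 53 kPa.

53 kPa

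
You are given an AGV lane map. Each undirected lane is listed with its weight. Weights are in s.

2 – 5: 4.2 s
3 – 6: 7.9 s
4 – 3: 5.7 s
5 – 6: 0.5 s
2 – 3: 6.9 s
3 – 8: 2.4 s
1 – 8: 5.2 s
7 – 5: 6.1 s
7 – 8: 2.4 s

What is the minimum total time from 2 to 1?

14.5 s

Running Dijkstra from 2:
2: 0
5: 4.2  (via 2)
6: 4.7  (via 5)
3: 6.9  (via 2)
8: 9.3  (via 3)
7: 10.3  (via 5)
4: 12.6  (via 3)
1: 14.5  (via 8)
Shortest route: 2–3–8–1 = 14.5 s.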